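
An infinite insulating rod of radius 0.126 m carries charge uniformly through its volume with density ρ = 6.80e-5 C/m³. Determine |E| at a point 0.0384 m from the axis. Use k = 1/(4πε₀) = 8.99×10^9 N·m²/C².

E ≈ 1.47×10^5 N/C

By cylindrical symmetry E is radial; use a coaxial Gaussian cylinder of radius 0.0384 m and length L (r < R).
Charge inside radius r per length L is ρ·πr²·L, so λ_enc = ρπr² = 3.15×10^-7 C/m.
By Gauss's law (flux through the curved wall only), E·2πrL = λ_enc L/ε₀.
E = 2k|λ_enc|/r = 2(8.99×10^9)(3.15e-7)/(0.0384) = 1.47×10^5 N/C.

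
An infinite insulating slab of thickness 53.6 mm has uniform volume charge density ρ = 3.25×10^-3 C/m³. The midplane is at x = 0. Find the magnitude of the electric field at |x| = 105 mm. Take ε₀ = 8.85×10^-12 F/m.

The point |x| = 105 mm lies outside the slab (half-thickness 0.0268 m). A symmetric pillbox spanning the full slab encloses Q_enc = ρ·d·A.
Flux = 2EA ⇒ E = |ρ|d/(2ε₀), independent of distance outside.
E = (3.25e-3)(0.0536)/(2·8.85×10^-12) = 9.84e6 N/C.

|E| ≈ 9.84×10^6 N/C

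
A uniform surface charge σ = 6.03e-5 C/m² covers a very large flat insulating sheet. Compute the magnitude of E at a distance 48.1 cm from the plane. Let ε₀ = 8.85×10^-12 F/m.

E ≈ 3.41×10^6 N/C

The symmetry is planar: E is normal to the sheet and the same magnitude on both sides. Take a pillbox straddling the sheet with end-cap area A.
Only the two end caps contribute flux: Φ = 2EA. With Q_enc = σA, Gauss's law gives E = |σ|/(2ε₀).
E = |σ|/(2ε₀) = (6.03×10^-5)/(2·8.85×10^-12) = 3.41e6 N/C.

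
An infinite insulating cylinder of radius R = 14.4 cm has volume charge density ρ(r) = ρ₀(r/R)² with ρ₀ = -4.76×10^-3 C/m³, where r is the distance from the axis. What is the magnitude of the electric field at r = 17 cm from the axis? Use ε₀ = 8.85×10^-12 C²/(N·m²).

|E| ≈ 1.64×10^7 N/C

Choose a coaxial cylinder of radius r = 17 cm (arbitrary length L) as the Gaussian surface (r > R, full charge per length enclosed).
λ_enc = 2π ∫₀^R ρ₀(r'/R)^2 r' dr' = 2πρ₀R²/4 = -1.55×10^-4 C/m.
By Gauss's law (flux through the curved wall only), E·2πrL = λ_enc L/ε₀.
E = |λ_enc|/(2πε₀r) = (1.55×10^-4)/(2π·8.85×10^-12·0.17) = 1.64×10^7 N/C.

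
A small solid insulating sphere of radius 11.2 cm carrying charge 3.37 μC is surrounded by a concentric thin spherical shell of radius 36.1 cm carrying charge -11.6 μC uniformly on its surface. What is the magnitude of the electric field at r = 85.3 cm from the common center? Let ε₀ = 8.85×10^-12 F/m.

E ≈ 1.02e5 N/C

Use a concentric Gaussian sphere at r = 85.3 cm (r > 36.1 cm, enclosing both).
Q_enc = (3.37 μC) + (-11.6 μC) = -8.23e-6 C.
By Gauss's law, ∮E·dA = E·4πr² = Q_enc/ε₀.
E = |Q_enc|/(4πε₀r²) = (8.23e-6)/(4π·8.85×10^-12·(0.853)²) = 1.02×10^5 N/C.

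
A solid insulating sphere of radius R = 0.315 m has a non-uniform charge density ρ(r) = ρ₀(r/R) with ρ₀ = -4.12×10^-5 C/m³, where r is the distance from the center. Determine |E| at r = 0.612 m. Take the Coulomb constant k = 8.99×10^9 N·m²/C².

E = 9.71×10^4 N/C

Take a concentric spherical Gaussian surface of radius r = 0.612 m (r > R, all charge enclosed).
Q_enc = 4π ∫₀^R ρ₀(r'/R)^1 r'² dr' = 4πρ₀R³/4 = -4.046×10^-6 C.
Since E is radial and uniform over the Gaussian sphere, Φ = E·4πr² = Q_enc/ε₀.
E = k|Q_enc|/r² = (8.99×10^9)(4.046×10^-6)/(0.612)² = 9.71×10^4 N/C.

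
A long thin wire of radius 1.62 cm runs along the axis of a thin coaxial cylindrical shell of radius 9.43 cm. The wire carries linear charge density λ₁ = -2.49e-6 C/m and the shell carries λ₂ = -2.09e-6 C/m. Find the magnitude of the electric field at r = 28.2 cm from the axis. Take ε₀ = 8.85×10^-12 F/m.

By cylindrical symmetry E is radial; use a coaxial Gaussian cylinder of radius 28.2 cm and length L (r > 9.43 cm, enclosing both).
λ_enc = λ₁ + λ₂ = (-2.49×10^-6) + (-2.09×10^-6) = -4.58×10^-6 C/m.
By Gauss's law (flux through the curved wall only), E·2πrL = λ_enc L/ε₀.
E = |λ_enc|/(2πε₀r) = (4.58e-6)/(2π·8.85×10^-12·0.282) = 2.92×10^5 N/C.

|E| ≈ 2.92×10^5 N/C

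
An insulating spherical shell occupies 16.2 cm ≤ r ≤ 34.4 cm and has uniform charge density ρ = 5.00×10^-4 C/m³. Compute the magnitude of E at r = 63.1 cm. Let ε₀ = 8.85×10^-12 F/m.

E ≈ 1.72e6 N/C

Use a concentric Gaussian sphere at r = 63.1 cm (r > 34.4 cm, enclosing the whole shell).
Q_enc = ρ·(4π/3)(b³ − a³) = (5.00×10^-4)·(4π/3)·((0.344)³ − (0.162)³) = 7.635×10^-5 C.
Since E is radial and uniform over the Gaussian sphere, Φ = E·4πr² = Q_enc/ε₀.
E = |Q_enc|/(4πε₀r²) = (7.635×10^-5)/(4π·8.85×10^-12·(0.631)²) = 1.72×10^6 N/C.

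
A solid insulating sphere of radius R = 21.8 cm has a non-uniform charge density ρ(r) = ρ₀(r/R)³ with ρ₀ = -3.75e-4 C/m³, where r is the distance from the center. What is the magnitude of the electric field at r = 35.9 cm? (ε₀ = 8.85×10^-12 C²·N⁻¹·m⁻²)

By spherical symmetry E is radial; choose a Gaussian sphere of radius r = 35.9 cm (r > R, all charge enclosed).
Q_enc = 4π ∫₀^R ρ₀(r'/R)^3 r'² dr' = 4πρ₀R³/6 = -8.137×10^-6 C.
Gauss's law: E·4πr² = Q_enc/ε₀.
E = |Q_enc|/(4πε₀r²) = (8.137×10^-6)/(4π·8.85×10^-12·(0.359)²) = 5.68e5 N/C.

5.68×10^5 V/m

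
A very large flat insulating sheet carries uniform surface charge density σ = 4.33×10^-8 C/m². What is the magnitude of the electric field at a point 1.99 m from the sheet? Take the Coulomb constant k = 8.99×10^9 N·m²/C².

|E| ≈ 2.45×10^3 N/C

The symmetry is planar: E is normal to the sheet and the same magnitude on both sides. Take a pillbox straddling the sheet with end-cap area A.
Flux Φ = 2EA and Q_enc = σA, so 2EA = σA/ε₀ ⇒ E = |σ|/(2ε₀), independent of distance.
E = 2πk|σ| = 2π(8.99×10^9)(4.33e-8) = 2.45×10^3 N/C.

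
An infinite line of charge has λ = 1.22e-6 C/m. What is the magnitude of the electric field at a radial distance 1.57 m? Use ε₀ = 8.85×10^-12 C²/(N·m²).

Coaxial Gaussian cylinder, radius r = 1.57 m, length L.
Q_enc = λL, so λ_enc = 1.22e-6 C/m.
By Gauss's law (flux through the curved wall only), E·2πrL = λ_enc L/ε₀.
E = |λ_enc|/(2πε₀r) = (1.22e-6)/(2π·8.85×10^-12·1.57) = 1.40×10^4 N/C.

|E| ≈ 1.40×10^4 V/m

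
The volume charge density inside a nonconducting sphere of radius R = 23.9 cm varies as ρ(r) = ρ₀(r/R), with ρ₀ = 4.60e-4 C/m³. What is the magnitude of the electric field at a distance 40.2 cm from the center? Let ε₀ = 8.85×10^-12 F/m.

Take a concentric spherical Gaussian surface of radius r = 40.2 cm (r > R, all charge enclosed).
Q_enc = 4π ∫₀^R ρ₀(r'/R)^1 r'² dr' = 4πρ₀R³/4 = 1.973e-5 C.
Since E is radial and uniform over the Gaussian sphere, Φ = E·4πr² = Q_enc/ε₀.
E = |Q_enc|/(4πε₀r²) = (1.973×10^-5)/(4π·8.85×10^-12·(0.402)²) = 1.10×10^6 N/C.

1.10×10^6 N/C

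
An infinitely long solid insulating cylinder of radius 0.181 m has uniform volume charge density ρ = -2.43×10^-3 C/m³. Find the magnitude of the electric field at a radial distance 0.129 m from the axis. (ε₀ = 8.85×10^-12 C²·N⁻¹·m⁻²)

By cylindrical symmetry E is radial; use a coaxial Gaussian cylinder of radius 0.129 m and length L (r < R).
Enclosed charge per unit length: λ_enc = ρ·πr² = (-2.43e-3)π(0.129)² = -1.27×10^-4 C/m.
By Gauss's law (flux through the curved wall only), E·2πrL = λ_enc L/ε₀.
E = |λ_enc|/(2πε₀r) = (1.27×10^-4)/(2π·8.85×10^-12·0.129) = 1.77×10^7 N/C.

|E| ≈ 1.77×10^7 N/C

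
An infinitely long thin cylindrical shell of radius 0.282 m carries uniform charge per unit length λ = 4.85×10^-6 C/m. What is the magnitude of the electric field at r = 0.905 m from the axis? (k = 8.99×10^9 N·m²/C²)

Take a coaxial cylindrical Gaussian surface of radius r = 0.905 m and length L (r > 0.282 m).
The full line charge is enclosed: λ_enc = 4.85×10^-6 C/m.
Gauss's law: E·2πrL = λ_enc L/ε₀.
E = 2k|λ_enc|/r = 2(8.99×10^9)(4.85×10^-6)/(0.905) = 9.64e4 N/C.

E ≈ 9.64e4 N/C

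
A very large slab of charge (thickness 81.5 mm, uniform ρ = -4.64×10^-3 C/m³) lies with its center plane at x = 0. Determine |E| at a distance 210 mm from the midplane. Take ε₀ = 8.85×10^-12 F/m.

E ≈ 2.14e7 N/C

The point |x| = 210 mm lies outside the slab (half-thickness 0.04075 m). A symmetric pillbox spanning the full slab encloses Q_enc = ρ·d·A.
Flux = 2EA ⇒ E = |ρ|d/(2ε₀), independent of distance outside.
E = (4.64×10^-3)(0.0815)/(2·8.85×10^-12) = 2.14×10^7 N/C.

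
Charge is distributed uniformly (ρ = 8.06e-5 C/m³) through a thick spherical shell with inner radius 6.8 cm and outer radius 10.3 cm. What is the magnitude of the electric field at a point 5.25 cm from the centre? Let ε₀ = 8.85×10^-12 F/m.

Symmetry ⇒ E = E(r) r̂. Gaussian sphere of radius r = 5.25 cm (r < 6.8 cm, inside the empty cavity).
Q_enc = 0 (all charge lies at larger r); Gauss's law gives E = 0.

E = 0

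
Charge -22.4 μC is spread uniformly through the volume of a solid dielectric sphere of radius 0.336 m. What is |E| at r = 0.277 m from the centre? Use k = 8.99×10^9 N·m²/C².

|E| = 1.47×10^6 N/C

Symmetry ⇒ E = E(r) r̂. Gaussian sphere of radius r = 0.277 m (r < R).
For a uniform sphere the enclosed fraction is (r/R)³, so Q_enc = (-22.4 μC)(0.277/0.336)³ = -1.255e-5 C.
Gauss's law: E·4πr² = Q_enc/ε₀.
E = k|Q_enc|/r² = (8.99×10^9)(1.255×10^-5)/(0.277)² = 1.47e6 N/C.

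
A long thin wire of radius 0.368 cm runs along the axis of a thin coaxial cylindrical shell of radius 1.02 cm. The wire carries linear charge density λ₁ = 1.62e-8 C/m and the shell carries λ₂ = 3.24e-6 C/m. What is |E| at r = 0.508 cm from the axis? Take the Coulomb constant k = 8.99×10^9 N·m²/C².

|E| ≈ 5.73e4 V/m

Take a coaxial cylindrical Gaussian surface of radius r = 0.508 cm and length L (between the conductors, 0.368 cm < r < 1.02 cm).
Only the inner wire is enclosed; the outer shell contributes nothing inside itself. λ_enc = λ₁ = 1.62×10^-8 C/m.
Gauss's law: E·2πrL = λ_enc L/ε₀.
E = 2k|λ_enc|/r = 2(8.99×10^9)(1.62e-8)/(0.00508) = 5.73e4 N/C.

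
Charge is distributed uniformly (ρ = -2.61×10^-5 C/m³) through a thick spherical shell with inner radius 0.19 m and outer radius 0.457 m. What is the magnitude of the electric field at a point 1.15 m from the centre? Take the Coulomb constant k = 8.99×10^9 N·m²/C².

E = 6.58×10^4 N/C

Use a concentric Gaussian sphere at r = 1.15 m (r > 0.457 m, enclosing the whole shell).
Q_enc = ρ·(4π/3)(b³ − a³) = (-2.61×10^-5)·(4π/3)·((0.457)³ − (0.19)³) = -9.685e-6 C.
Applying ∮E·dA = Q_enc/ε₀ with Φ = E(4πr²):
E = k|Q_enc|/r² = (8.99×10^9)(9.685×10^-6)/(1.15)² = 6.58×10^4 N/C.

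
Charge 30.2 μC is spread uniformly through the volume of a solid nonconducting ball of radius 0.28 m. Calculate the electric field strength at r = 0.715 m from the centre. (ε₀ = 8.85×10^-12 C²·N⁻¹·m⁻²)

Symmetry ⇒ E = E(r) r̂. Gaussian sphere of radius r = 0.715 m (r > R, so the entire charge is enclosed).
Q_enc = 30.2 μC = 3.02e-5 C.
By Gauss's law, ∮E·dA = E·4πr² = Q_enc/ε₀.
E = |Q_enc|/(4πε₀r²) = (3.02×10^-5)/(4π·8.85×10^-12·(0.715)²) = 5.31×10^5 N/C.

E = 5.31×10^5 N/C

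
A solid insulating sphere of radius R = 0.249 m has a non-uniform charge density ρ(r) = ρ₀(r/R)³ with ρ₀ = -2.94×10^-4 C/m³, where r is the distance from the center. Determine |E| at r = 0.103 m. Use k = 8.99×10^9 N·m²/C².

By spherical symmetry E is radial; choose a Gaussian sphere of radius r = 0.103 m (r < R).
Integrate the density: Q_enc = 4π ∫₀^r ρ₀(r'/R)^3 r'² dr' = 4πρ₀ r^6/(6·R³) = -4.762×10^-8 C.
Since E is radial and uniform over the Gaussian sphere, Φ = E·4πr² = Q_enc/ε₀.
E = k|Q_enc|/r² = (8.99×10^9)(4.762×10^-8)/(0.103)² = 4.04e4 N/C.

|E| = 4.04×10^4 N/C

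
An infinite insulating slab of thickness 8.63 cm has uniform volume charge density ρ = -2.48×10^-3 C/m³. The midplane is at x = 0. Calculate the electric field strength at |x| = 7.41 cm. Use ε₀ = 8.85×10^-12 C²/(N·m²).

The point |x| = 7.41 cm lies outside the slab (half-thickness 0.04315 m). A symmetric pillbox spanning the full slab encloses Q_enc = ρ·d·A.
Flux = 2EA ⇒ E = |ρ|d/(2ε₀), independent of distance outside.
E = (2.48e-3)(0.0863)/(2·8.85×10^-12) = 1.21×10^7 N/C.

E ≈ 1.21×10^7 V/m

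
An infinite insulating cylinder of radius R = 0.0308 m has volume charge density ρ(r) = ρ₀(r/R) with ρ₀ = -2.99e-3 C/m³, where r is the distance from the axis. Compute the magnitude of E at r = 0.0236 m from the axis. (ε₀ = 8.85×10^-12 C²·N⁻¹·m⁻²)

|E| = 2.04e6 N/C

Choose a coaxial cylinder of radius r = 0.0236 m (arbitrary length L) as the Gaussian surface (r < R).
Integrating ρ over the cross-section to radius r: λ_enc = (2πρ₀/R) ∫₀^r r'^2 dr' = 2πρ₀ r^3/(3·R) = -2.672×10^-6 C/m.
By Gauss's law (flux through the curved wall only), E·2πrL = λ_enc L/ε₀.
E = |λ_enc|/(2πε₀r) = (2.672e-6)/(2π·8.85×10^-12·0.0236) = 2.04×10^6 N/C.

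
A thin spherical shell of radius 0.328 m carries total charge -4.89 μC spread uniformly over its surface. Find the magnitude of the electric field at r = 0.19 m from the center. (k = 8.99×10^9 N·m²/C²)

Use a concentric Gaussian sphere at r = 0.19 m (inside the shell, r < 0.328 m).
No charge lies within this surface, so Q_enc = 0 and Gauss's law gives E·4πr² = 0 ⇒ E = 0.

E = 0 (no enclosed charge)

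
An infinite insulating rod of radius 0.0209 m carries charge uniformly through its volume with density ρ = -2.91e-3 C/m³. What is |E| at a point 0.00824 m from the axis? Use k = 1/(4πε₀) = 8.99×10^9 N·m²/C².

Coaxial Gaussian cylinder, radius r = 0.00824 m, length L (r < R).
Charge inside radius r per length L is ρ·πr²·L, so λ_enc = ρπr² = -6.207×10^-7 C/m.
By Gauss's law (flux through the curved wall only), E·2πrL = λ_enc L/ε₀.
E = 2k|λ_enc|/r = 2(8.99×10^9)(6.207×10^-7)/(0.00824) = 1.35×10^6 N/C.

|E| ≈ 1.35×10^6 N/C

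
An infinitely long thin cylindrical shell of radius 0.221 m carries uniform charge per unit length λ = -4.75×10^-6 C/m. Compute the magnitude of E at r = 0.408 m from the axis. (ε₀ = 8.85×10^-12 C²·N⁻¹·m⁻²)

By cylindrical symmetry E is radial; use a coaxial Gaussian cylinder of radius 0.408 m and length L (r > 0.221 m).
The full line charge is enclosed: λ_enc = -4.75e-6 C/m.
Applying ∮E·dA = Q_enc/ε₀ with the end caps contributing no flux:
E = |λ_enc|/(2πε₀r) = (4.75×10^-6)/(2π·8.85×10^-12·0.408) = 2.09×10^5 N/C.

E = 2.09×10^5 N/C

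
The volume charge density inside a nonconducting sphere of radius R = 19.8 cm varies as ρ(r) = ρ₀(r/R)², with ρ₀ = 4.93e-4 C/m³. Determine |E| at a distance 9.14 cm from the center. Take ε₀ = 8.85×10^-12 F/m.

Symmetry ⇒ E = E(r) r̂. Gaussian sphere of radius r = 9.14 cm (r < R).
Q_enc = ∫₀^r ρ(r')·4πr'² dr' = (4πρ₀/R²) ∫₀^r r'^4 dr' = 4πρ₀ r^5/(5·R²) = 2.016×10^-7 C.
Since E is radial and uniform over the Gaussian sphere, Φ = E·4πr² = Q_enc/ε₀.
E = |Q_enc|/(4πε₀r²) = (2.016×10^-7)/(4π·8.85×10^-12·(0.0914)²) = 2.17e5 N/C.

E ≈ 2.17×10^5 V/m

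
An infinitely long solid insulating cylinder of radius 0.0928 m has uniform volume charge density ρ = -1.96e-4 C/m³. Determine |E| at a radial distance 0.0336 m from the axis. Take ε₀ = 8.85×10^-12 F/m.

|E| = 3.72×10^5 N/C

Coaxial Gaussian cylinder, radius r = 0.0336 m, length L (r < R).
Enclosed charge per unit length: λ_enc = ρ·πr² = (-1.96e-4)π(0.0336)² = -6.952×10^-7 C/m.
By Gauss's law (flux through the curved wall only), E·2πrL = λ_enc L/ε₀.
E = |λ_enc|/(2πε₀r) = (6.952×10^-7)/(2π·8.85×10^-12·0.0336) = 3.72×10^5 N/C.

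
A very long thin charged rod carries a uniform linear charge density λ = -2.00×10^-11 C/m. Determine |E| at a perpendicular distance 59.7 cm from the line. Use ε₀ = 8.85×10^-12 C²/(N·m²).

By cylindrical symmetry E is radial; use a coaxial Gaussian cylinder of radius 59.7 cm and length L.
Q_enc = λL, so λ_enc = -2.00e-11 C/m.
By Gauss's law (flux through the curved wall only), E·2πrL = λ_enc L/ε₀.
E = |λ_enc|/(2πε₀r) = (2.00e-11)/(2π·8.85×10^-12·0.597) = 0.602 N/C.

0.602 V/m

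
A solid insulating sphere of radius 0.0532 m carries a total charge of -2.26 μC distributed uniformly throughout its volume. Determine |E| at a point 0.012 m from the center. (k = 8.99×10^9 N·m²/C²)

Take a concentric spherical Gaussian surface of radius r = 0.012 m (r < R).
For a uniform sphere the enclosed fraction is (r/R)³, so Q_enc = (-2.26 μC)(0.012/0.0532)³ = -2.594×10^-8 C.
Since E is radial and uniform over the Gaussian sphere, Φ = E·4πr² = Q_enc/ε₀.
E = k|Q_enc|/r² = (8.99×10^9)(2.594e-8)/(0.012)² = 1.62e6 N/C.

1.62×10^6 V/m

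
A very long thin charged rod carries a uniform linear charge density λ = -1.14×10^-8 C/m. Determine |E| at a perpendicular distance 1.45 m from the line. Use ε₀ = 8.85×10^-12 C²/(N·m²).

Take a coaxial cylindrical Gaussian surface of radius r = 1.45 m and length L.
Q_enc = λL, so λ_enc = -1.14×10^-8 C/m.
Since E is radial and uniform over the curved surface, Φ = E·2πrL = Q_enc/ε₀ = λ_enc L/ε₀.
E = |λ_enc|/(2πε₀r) = (1.14×10^-8)/(2π·8.85×10^-12·1.45) = 141 N/C.

E ≈ 141 V/m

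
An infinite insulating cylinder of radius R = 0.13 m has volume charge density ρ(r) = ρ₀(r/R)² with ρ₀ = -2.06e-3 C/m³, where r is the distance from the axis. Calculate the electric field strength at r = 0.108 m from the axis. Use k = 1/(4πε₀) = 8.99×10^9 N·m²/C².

Take a coaxial cylindrical Gaussian surface of radius r = 0.108 m and length L (r < R).
Integrating ρ over the cross-section to radius r: λ_enc = (2πρ₀/R²) ∫₀^r r'^3 dr' = 2πρ₀ r^4/(4·R²) = -2.605×10^-5 C/m.
By Gauss's law (flux through the curved wall only), E·2πrL = λ_enc L/ε₀.
E = 2k|λ_enc|/r = 2(8.99×10^9)(2.605×10^-5)/(0.108) = 4.34×10^6 N/C.

|E| ≈ 4.34×10^6 N/C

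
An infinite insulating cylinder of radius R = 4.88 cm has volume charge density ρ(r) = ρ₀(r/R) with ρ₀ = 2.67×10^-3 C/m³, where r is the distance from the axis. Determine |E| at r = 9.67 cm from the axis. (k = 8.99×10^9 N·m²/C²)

Choose a coaxial cylinder of radius r = 9.67 cm (arbitrary length L) as the Gaussian surface (r > R, full charge per length enclosed).
λ_enc = 2π ∫₀^R ρ₀(r'/R)^1 r' dr' = 2πρ₀R²/3 = 1.332×10^-5 C/m.
By Gauss's law (flux through the curved wall only), E·2πrL = λ_enc L/ε₀.
E = 2k|λ_enc|/r = 2(8.99×10^9)(1.332×10^-5)/(0.0967) = 2.48×10^6 N/C.

E = 2.48×10^6 V/m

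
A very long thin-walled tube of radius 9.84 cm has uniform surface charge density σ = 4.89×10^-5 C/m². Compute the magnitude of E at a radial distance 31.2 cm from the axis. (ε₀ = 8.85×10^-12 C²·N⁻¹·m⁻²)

By cylindrical symmetry E is radial; use a coaxial Gaussian cylinder of radius 31.2 cm and length L (r > 9.84 cm).
The whole shell is enclosed: λ_enc = σ·2πR = (4.89×10^-5)·2π·(0.0984) = 3.023e-5 C/m.
By Gauss's law (flux through the curved wall only), E·2πrL = λ_enc L/ε₀.
E = |λ_enc|/(2πε₀r) = (3.023×10^-5)/(2π·8.85×10^-12·0.312) = 1.74×10^6 N/C.

|E| = 1.74e6 N/C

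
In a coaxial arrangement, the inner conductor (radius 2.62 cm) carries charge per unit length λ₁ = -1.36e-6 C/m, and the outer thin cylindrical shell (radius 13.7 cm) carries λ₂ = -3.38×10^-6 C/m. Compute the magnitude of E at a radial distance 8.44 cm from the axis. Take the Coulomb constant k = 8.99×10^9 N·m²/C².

2.90×10^5 N/C

By cylindrical symmetry E is radial; use a coaxial Gaussian cylinder of radius 8.44 cm and length L (between the conductors, 2.62 cm < r < 13.7 cm).
The shell at 13.7 cm lies outside the Gaussian surface, so λ_enc = λ₁ = -1.36e-6 C/m.
By Gauss's law (flux through the curved wall only), E·2πrL = λ_enc L/ε₀.
E = 2k|λ_enc|/r = 2(8.99×10^9)(1.36×10^-6)/(0.0844) = 2.90×10^5 N/C.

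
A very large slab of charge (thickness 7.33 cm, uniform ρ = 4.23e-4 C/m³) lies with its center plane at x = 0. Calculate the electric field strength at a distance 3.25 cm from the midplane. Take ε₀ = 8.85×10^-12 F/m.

|E| ≈ 1.55×10^6 N/C

By symmetry E is perpendicular to the slab. A Gaussian pillbox from −3.25 cm to +3.25 cm (face area A) lies entirely within the slab.
Q_enc = ρ·(2x)·A and flux = 2EA, so 2EA = 2ρxA/ε₀ ⇒ E = |ρ|x/ε₀.
E = (4.23e-4)(0.0325)/(8.85×10^-12) = 1.55×10^6 N/C.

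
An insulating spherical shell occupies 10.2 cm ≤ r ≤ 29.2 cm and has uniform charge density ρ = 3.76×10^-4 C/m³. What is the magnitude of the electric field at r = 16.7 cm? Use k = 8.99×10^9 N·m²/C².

E ≈ 1.83e6 N/C

Use a concentric Gaussian sphere at r = 16.7 cm (within the shell material, 10.2 cm < r < 29.2 cm).
Enclosed charge is the volume from a to r: Q_enc = (4π/3)ρ(r³ − a³) = 5.664e-6 C.
By Gauss's law, ∮E·dA = E·4πr² = Q_enc/ε₀.
E = k|Q_enc|/r² = (8.99×10^9)(5.664×10^-6)/(0.167)² = 1.83×10^6 N/C.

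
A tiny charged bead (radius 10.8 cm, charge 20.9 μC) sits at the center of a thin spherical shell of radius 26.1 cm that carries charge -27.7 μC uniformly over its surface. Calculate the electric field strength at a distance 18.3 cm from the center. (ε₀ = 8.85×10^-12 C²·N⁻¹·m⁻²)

By spherical symmetry E is radial; choose a Gaussian sphere of radius r = 18.3 cm (between the bodies, 10.8 cm < r < 26.1 cm).
The shell at 26.1 cm lies outside the Gaussian surface, so Q_enc = 20.9 μC = 2.09×10^-5 C.
Gauss's law: E·4πr² = Q_enc/ε₀.
E = |Q_enc|/(4πε₀r²) = (2.09×10^-5)/(4π·8.85×10^-12·(0.183)²) = 5.61×10^6 N/C.

E = 5.61×10^6 N/C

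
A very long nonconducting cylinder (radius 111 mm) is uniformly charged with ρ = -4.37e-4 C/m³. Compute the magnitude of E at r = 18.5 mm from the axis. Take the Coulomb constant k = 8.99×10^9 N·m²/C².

By cylindrical symmetry E is radial; use a coaxial Gaussian cylinder of radius 18.5 mm and length L (r < R).
Charge inside radius r per length L is ρ·πr²·L, so λ_enc = ρπr² = -4.699×10^-7 C/m.
Since E is radial and uniform over the curved surface, Φ = E·2πrL = Q_enc/ε₀ = λ_enc L/ε₀.
E = 2k|λ_enc|/r = 2(8.99×10^9)(4.699×10^-7)/(0.0185) = 4.57×10^5 N/C.

|E| = 4.57×10^5 V/m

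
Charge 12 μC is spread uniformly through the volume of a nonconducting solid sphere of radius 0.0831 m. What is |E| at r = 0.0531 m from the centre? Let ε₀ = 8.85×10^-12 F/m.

E = 9.98×10^6 N/C

By spherical symmetry E is radial; choose a Gaussian sphere of radius r = 0.0531 m (r < R).
For a uniform sphere the enclosed fraction is (r/R)³, so Q_enc = (12 μC)(0.0531/0.0831)³ = 3.131e-6 C.
Gauss's law: E·4πr² = Q_enc/ε₀.
E = |Q_enc|/(4πε₀r²) = (3.131e-6)/(4π·8.85×10^-12·(0.0531)²) = 9.98×10^6 N/C.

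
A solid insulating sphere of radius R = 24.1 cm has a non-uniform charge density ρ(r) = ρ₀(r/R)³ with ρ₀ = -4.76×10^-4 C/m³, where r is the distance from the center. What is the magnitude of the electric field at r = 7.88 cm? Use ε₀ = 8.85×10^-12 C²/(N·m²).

|E| ≈ 2.47e4 N/C

Use a concentric Gaussian sphere at r = 7.88 cm (r < R).
Q_enc = ∫₀^r ρ(r')·4πr'² dr' = (4πρ₀/R³) ∫₀^r r'^5 dr' = 4πρ₀ r^6/(6·R³) = -1.705e-8 C.
Applying ∮E·dA = Q_enc/ε₀ with Φ = E(4πr²):
E = |Q_enc|/(4πε₀r²) = (1.705×10^-8)/(4π·8.85×10^-12·(0.0788)²) = 2.47×10^4 N/C.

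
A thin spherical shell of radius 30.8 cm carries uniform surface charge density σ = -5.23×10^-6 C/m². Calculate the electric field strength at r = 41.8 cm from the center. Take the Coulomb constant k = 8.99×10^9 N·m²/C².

3.21×10^5 V/m

Use a concentric Gaussian sphere at r = 41.8 cm (r > 30.8 cm).
The entire shell is enclosed: Q_enc = σ·4πR² = (-5.23e-6)·4π·(0.308)² = -6.235×10^-6 C.
Applying ∮E·dA = Q_enc/ε₀ with Φ = E(4πr²):
E = k|Q_enc|/r² = (8.99×10^9)(6.235e-6)/(0.418)² = 3.21×10^5 N/C.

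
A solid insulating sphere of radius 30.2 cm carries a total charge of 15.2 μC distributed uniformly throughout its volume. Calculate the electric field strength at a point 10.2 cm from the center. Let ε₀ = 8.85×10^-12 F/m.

Take a concentric spherical Gaussian surface of radius r = 10.2 cm (r < R).
Only the charge within r is enclosed: Q_enc = Q·(r/R)³ = (15.2 μC)·(10.2 cm/30.2 cm)³ = 5.856e-7 C.
By Gauss's law, ∮E·dA = E·4πr² = Q_enc/ε₀.
E = |Q_enc|/(4πε₀r²) = (5.856×10^-7)/(4π·8.85×10^-12·(0.102)²) = 5.06×10^5 N/C.

|E| = 5.06×10^5 V/m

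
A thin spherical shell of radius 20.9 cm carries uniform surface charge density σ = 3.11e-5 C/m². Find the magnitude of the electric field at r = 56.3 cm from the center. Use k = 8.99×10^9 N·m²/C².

Take a concentric spherical Gaussian surface of radius r = 56.3 cm (r > 20.9 cm).
The entire shell is enclosed: Q_enc = σ·4πR² = (3.11×10^-5)·4π·(0.209)² = 1.707×10^-5 C.
Since E is radial and uniform over the Gaussian sphere, Φ = E·4πr² = Q_enc/ε₀.
E = k|Q_enc|/r² = (8.99×10^9)(1.707e-5)/(0.563)² = 4.84e5 N/C.

|E| ≈ 4.84×10^5 N/C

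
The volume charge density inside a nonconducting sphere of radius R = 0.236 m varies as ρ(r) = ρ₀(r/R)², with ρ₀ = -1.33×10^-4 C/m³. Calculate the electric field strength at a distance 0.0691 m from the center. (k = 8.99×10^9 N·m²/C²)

1.78×10^4 N/C

Take a concentric spherical Gaussian surface of radius r = 0.0691 m (r < R).
Integrate the density: Q_enc = 4π ∫₀^r ρ₀(r'/R)^2 r'² dr' = 4πρ₀ r^5/(5·R²) = -9.455e-9 C.
Since E is radial and uniform over the Gaussian sphere, Φ = E·4πr² = Q_enc/ε₀.
E = k|Q_enc|/r² = (8.99×10^9)(9.455e-9)/(0.0691)² = 1.78×10^4 N/C.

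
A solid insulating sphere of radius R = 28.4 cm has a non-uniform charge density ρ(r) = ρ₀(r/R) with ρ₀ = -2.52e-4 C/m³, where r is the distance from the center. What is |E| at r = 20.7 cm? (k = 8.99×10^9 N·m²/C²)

|E| ≈ 1.07×10^6 V/m

Symmetry ⇒ E = E(r) r̂. Gaussian sphere of radius r = 20.7 cm (r < R).
Integrate the density: Q_enc = 4π ∫₀^r ρ₀(r'/R)^1 r'² dr' = 4πρ₀ r^4/(4·R) = -5.118×10^-6 C.
Applying ∮E·dA = Q_enc/ε₀ with Φ = E(4πr²):
E = k|Q_enc|/r² = (8.99×10^9)(5.118×10^-6)/(0.207)² = 1.07×10^6 N/C.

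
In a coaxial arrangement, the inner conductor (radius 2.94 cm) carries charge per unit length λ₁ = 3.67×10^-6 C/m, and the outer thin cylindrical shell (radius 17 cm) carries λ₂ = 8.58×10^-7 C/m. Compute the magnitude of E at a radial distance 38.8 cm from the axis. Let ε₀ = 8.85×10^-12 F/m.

E ≈ 2.10×10^5 N/C

Choose a coaxial cylinder of radius r = 38.8 cm (arbitrary length L) as the Gaussian surface (r > 17 cm, enclosing both).
λ_enc = λ₁ + λ₂ = (3.67e-6) + (8.58×10^-7) = 4.528e-6 C/m.
Gauss's law: E·2πrL = λ_enc L/ε₀.
E = |λ_enc|/(2πε₀r) = (4.528e-6)/(2π·8.85×10^-12·0.388) = 2.10e5 N/C.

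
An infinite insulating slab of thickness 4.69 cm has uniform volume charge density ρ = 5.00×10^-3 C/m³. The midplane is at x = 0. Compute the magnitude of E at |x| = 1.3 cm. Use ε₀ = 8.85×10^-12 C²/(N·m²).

By symmetry E is perpendicular to the slab. A Gaussian pillbox from −1.3 cm to +1.3 cm (face area A) lies entirely within the slab.
Q_enc = ρ·(2x)·A and flux = 2EA, so 2EA = 2ρxA/ε₀ ⇒ E = |ρ|x/ε₀.
E = (5.00×10^-3)(0.013)/(8.85×10^-12) = 7.34×10^6 N/C.

7.34×10^6 V/m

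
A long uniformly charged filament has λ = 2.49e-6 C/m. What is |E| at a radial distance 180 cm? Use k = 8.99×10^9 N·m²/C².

Choose a coaxial cylinder of radius r = 180 cm (arbitrary length L) as the Gaussian surface.
Q_enc = λL, so λ_enc = 2.49×10^-6 C/m.
Applying ∮E·dA = Q_enc/ε₀ with the end caps contributing no flux:
E = 2k|λ_enc|/r = 2(8.99×10^9)(2.49e-6)/(1.8) = 2.49e4 N/C.

|E| ≈ 2.49×10^4 V/m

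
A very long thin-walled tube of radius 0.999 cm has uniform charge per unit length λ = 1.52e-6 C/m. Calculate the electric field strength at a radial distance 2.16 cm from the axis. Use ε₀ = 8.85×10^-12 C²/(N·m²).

Coaxial Gaussian cylinder, radius r = 2.16 cm, length L (r > 0.999 cm).
The full line charge is enclosed: λ_enc = 1.52×10^-6 C/m.
Gauss's law: E·2πrL = λ_enc L/ε₀.
E = |λ_enc|/(2πε₀r) = (1.52×10^-6)/(2π·8.85×10^-12·0.0216) = 1.27×10^6 N/C.

E = 1.27×10^6 V/m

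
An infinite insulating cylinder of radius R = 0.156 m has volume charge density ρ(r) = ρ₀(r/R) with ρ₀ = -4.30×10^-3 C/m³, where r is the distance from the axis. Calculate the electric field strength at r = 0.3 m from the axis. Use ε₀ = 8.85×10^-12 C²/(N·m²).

Take a coaxial cylindrical Gaussian surface of radius r = 0.3 m and length L (r > R, full charge per length enclosed).
λ_enc = 2π ∫₀^R ρ₀(r'/R)^1 r' dr' = 2πρ₀R²/3 = -2.192×10^-4 C/m.
Since E is radial and uniform over the curved surface, Φ = E·2πrL = Q_enc/ε₀ = λ_enc L/ε₀.
E = |λ_enc|/(2πε₀r) = (2.192×10^-4)/(2π·8.85×10^-12·0.3) = 1.31e7 N/C.

|E| ≈ 1.31e7 N/C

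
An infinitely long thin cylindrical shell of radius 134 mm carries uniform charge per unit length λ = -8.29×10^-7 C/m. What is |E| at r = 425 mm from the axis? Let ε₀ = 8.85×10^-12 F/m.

By cylindrical symmetry E is radial; use a coaxial Gaussian cylinder of radius 425 mm and length L (r > 134 mm).
The full line charge is enclosed: λ_enc = -8.29×10^-7 C/m.
Gauss's law: E·2πrL = λ_enc L/ε₀.
E = |λ_enc|/(2πε₀r) = (8.29e-7)/(2π·8.85×10^-12·0.425) = 3.51×10^4 N/C.

|E| = 3.51×10^4 N/C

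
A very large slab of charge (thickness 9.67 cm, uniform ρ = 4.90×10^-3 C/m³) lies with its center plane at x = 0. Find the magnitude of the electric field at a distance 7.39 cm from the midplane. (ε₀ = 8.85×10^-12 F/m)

The point |x| = 7.39 cm lies outside the slab (half-thickness 0.04835 m). A symmetric pillbox spanning the full slab encloses Q_enc = ρ·d·A.
Flux = 2EA ⇒ E = |ρ|d/(2ε₀), independent of distance outside.
E = (4.90×10^-3)(0.0967)/(2·8.85×10^-12) = 2.68×10^7 N/C.

|E| = 2.68e7 N/C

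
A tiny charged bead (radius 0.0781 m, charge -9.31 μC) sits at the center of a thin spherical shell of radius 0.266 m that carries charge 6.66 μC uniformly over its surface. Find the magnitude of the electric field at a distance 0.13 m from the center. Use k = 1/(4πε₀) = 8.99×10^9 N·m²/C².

4.95e6 N/C

By spherical symmetry E is radial; choose a Gaussian sphere of radius r = 0.13 m (between the bodies, 0.0781 m < r < 0.266 m).
Only the inner charge is enclosed; the outer shell contributes nothing inside itself. Q_enc = -9.31 μC = -9.31×10^-6 C.
By Gauss's law, ∮E·dA = E·4πr² = Q_enc/ε₀.
E = k|Q_enc|/r² = (8.99×10^9)(9.31×10^-6)/(0.13)² = 4.95×10^6 N/C.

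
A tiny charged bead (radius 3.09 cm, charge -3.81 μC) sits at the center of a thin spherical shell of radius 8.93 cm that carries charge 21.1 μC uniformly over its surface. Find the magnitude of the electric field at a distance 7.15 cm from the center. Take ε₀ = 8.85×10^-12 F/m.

6.70×10^6 N/C

Symmetry ⇒ E = E(r) r̂. Gaussian sphere of radius r = 7.15 cm (between the bodies, 3.09 cm < r < 8.93 cm).
The shell at 8.93 cm lies outside the Gaussian surface, so Q_enc = -3.81 μC = -3.81×10^-6 C.
Applying ∮E·dA = Q_enc/ε₀ with Φ = E(4πr²):
E = |Q_enc|/(4πε₀r²) = (3.81×10^-6)/(4π·8.85×10^-12·(0.0715)²) = 6.70e6 N/C.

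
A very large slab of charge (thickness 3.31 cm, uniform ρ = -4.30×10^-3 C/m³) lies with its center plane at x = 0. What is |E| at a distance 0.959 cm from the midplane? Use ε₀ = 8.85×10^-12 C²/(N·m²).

|E| = 4.66×10^6 N/C

By symmetry E is perpendicular to the slab. A Gaussian pillbox from −0.959 cm to +0.959 cm (face area A) lies entirely within the slab.
Q_enc = ρ·(2x)·A and flux = 2EA, so 2EA = 2ρxA/ε₀ ⇒ E = |ρ|x/ε₀.
E = (4.30×10^-3)(0.00959)/(8.85×10^-12) = 4.66×10^6 N/C.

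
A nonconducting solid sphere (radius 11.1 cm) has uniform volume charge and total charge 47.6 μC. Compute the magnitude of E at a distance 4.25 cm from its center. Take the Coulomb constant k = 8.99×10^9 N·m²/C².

Use a concentric Gaussian sphere at r = 4.25 cm (r < R).
For a uniform sphere the enclosed fraction is (r/R)³, so Q_enc = (47.6 μC)(0.0425/0.111)³ = 2.672×10^-6 C.
By Gauss's law, ∮E·dA = E·4πr² = Q_enc/ε₀.
E = k|Q_enc|/r² = (8.99×10^9)(2.672×10^-6)/(0.0425)² = 1.33×10^7 N/C.

1.33e7 N/C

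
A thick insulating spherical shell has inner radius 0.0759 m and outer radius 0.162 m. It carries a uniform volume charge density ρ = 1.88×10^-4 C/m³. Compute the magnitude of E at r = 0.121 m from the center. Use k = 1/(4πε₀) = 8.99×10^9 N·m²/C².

Take a concentric spherical Gaussian surface of radius r = 0.121 m (within the shell material, 0.0759 m < r < 0.162 m).
Only the shell between 0.0759 m and r is enclosed: Q_enc = ρ·(4π/3)(r³ − a³) = (1.88×10^-4)·(4π/3)·((0.121)³ − (0.0759)³) = 1.051e-6 C.
Applying ∮E·dA = Q_enc/ε₀ with Φ = E(4πr²):
E = k|Q_enc|/r² = (8.99×10^9)(1.051e-6)/(0.121)² = 6.45×10^5 N/C.

E = 6.45×10^5 N/C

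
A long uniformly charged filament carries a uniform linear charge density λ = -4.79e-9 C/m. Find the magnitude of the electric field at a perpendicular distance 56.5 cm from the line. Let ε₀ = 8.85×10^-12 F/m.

E = 152 V/m

Take a coaxial cylindrical Gaussian surface of radius r = 56.5 cm and length L.
Q_enc = λL, so λ_enc = -4.79×10^-9 C/m.
Applying ∮E·dA = Q_enc/ε₀ with the end caps contributing no flux:
E = |λ_enc|/(2πε₀r) = (4.79e-9)/(2π·8.85×10^-12·0.565) = 152 N/C.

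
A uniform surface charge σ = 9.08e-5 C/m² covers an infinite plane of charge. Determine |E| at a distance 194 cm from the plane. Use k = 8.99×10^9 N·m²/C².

|E| = 5.13×10^6 V/m

Choose a cylindrical pillbox piercing the sheet, end faces (area A) parallel to it.
Flux Φ = 2EA and Q_enc = σA, so 2EA = σA/ε₀ ⇒ E = |σ|/(2ε₀), independent of distance.
E = 2πk|σ| = 2π(8.99×10^9)(9.08e-5) = 5.13e6 N/C.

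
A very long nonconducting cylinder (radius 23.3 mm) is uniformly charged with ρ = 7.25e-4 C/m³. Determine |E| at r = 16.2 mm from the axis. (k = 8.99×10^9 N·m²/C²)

E ≈ 6.63×10^5 N/C

Take a coaxial cylindrical Gaussian surface of radius r = 16.2 mm and length L (r < R).
Enclosed charge per unit length: λ_enc = ρ·πr² = (7.25×10^-4)π(0.0162)² = 5.977e-7 C/m.
Applying ∮E·dA = Q_enc/ε₀ with the end caps contributing no flux:
E = 2k|λ_enc|/r = 2(8.99×10^9)(5.977×10^-7)/(0.0162) = 6.63×10^5 N/C.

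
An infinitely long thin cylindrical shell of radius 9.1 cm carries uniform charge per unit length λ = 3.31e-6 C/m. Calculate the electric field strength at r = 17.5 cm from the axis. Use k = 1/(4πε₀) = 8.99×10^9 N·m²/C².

Choose a coaxial cylinder of radius r = 17.5 cm (arbitrary length L) as the Gaussian surface (r > 9.1 cm).
The full line charge is enclosed: λ_enc = 3.31×10^-6 C/m.
Since E is radial and uniform over the curved surface, Φ = E·2πrL = Q_enc/ε₀ = λ_enc L/ε₀.
E = 2k|λ_enc|/r = 2(8.99×10^9)(3.31e-6)/(0.175) = 3.40×10^5 N/C.

|E| ≈ 3.40×10^5 N/C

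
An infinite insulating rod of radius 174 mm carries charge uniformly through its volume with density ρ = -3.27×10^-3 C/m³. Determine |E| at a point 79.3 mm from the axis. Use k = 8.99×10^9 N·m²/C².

E ≈ 1.46e7 N/C

Coaxial Gaussian cylinder, radius r = 79.3 mm, length L (r < R).
Charge inside radius r per length L is ρ·πr²·L, so λ_enc = ρπr² = -6.46e-5 C/m.
Gauss's law: E·2πrL = λ_enc L/ε₀.
E = 2k|λ_enc|/r = 2(8.99×10^9)(6.46×10^-5)/(0.0793) = 1.46e7 N/C.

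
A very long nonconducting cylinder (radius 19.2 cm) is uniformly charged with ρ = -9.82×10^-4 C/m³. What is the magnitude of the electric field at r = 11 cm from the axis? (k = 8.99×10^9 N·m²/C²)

By cylindrical symmetry E is radial; use a coaxial Gaussian cylinder of radius 11 cm and length L (r < R).
Enclosed charge per unit length: λ_enc = ρ·πr² = (-9.82×10^-4)π(0.11)² = -3.733×10^-5 C/m.
Gauss's law: E·2πrL = λ_enc L/ε₀.
E = 2k|λ_enc|/r = 2(8.99×10^9)(3.733e-5)/(0.11) = 6.10e6 N/C.

|E| ≈ 6.10×10^6 N/C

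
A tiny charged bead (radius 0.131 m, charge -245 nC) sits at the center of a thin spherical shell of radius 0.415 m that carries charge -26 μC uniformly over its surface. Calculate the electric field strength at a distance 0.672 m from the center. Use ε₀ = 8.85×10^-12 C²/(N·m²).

By spherical symmetry E is radial; choose a Gaussian sphere of radius r = 0.672 m (r > 0.415 m, enclosing both).
Q_enc = (-245 nC) + (-26 μC) = -2.624×10^-5 C.
Applying ∮E·dA = Q_enc/ε₀ with Φ = E(4πr²):
E = |Q_enc|/(4πε₀r²) = (2.624×10^-5)/(4π·8.85×10^-12·(0.672)²) = 5.23×10^5 N/C.

5.23×10^5 V/m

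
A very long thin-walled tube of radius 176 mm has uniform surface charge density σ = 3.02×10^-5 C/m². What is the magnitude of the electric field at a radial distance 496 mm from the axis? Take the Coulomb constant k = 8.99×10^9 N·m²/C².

1.21×10^6 N/C

Take a coaxial cylindrical Gaussian surface of radius r = 496 mm and length L (r > 176 mm).
The whole shell is enclosed: λ_enc = σ·2πR = (3.02×10^-5)·2π·(0.176) = 3.34×10^-5 C/m.
By Gauss's law (flux through the curved wall only), E·2πrL = λ_enc L/ε₀.
E = 2k|λ_enc|/r = 2(8.99×10^9)(3.34×10^-5)/(0.496) = 1.21×10^6 N/C.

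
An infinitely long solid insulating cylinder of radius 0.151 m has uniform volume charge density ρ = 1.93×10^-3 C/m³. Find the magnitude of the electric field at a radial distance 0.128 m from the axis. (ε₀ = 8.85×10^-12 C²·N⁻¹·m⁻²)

Take a coaxial cylindrical Gaussian surface of radius r = 0.128 m and length L (r < R).
Enclosed charge per unit length: λ_enc = ρ·πr² = (1.93×10^-3)π(0.128)² = 9.934×10^-5 C/m.
Gauss's law: E·2πrL = λ_enc L/ε₀.
E = |λ_enc|/(2πε₀r) = (9.934×10^-5)/(2π·8.85×10^-12·0.128) = 1.40×10^7 N/C.

|E| = 1.40×10^7 V/m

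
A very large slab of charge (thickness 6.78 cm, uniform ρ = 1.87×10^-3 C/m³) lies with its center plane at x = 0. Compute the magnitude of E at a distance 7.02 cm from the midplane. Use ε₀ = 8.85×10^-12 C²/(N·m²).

E ≈ 7.16×10^6 N/C

The point |x| = 7.02 cm lies outside the slab (half-thickness 0.0339 m). A symmetric pillbox spanning the full slab encloses Q_enc = ρ·d·A.
Flux = 2EA ⇒ E = |ρ|d/(2ε₀), independent of distance outside.
E = (1.87×10^-3)(0.0678)/(2·8.85×10^-12) = 7.16e6 N/C.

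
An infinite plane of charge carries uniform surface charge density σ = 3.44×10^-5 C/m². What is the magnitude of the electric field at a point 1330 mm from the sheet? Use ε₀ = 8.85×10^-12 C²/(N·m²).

By planar symmetry E is perpendicular to the sheet and uniform; use a Gaussian pillbox with flat faces of area A on each side of the sheet.
Flux Φ = 2EA and Q_enc = σA, so 2EA = σA/ε₀ ⇒ E = |σ|/(2ε₀), independent of distance.
E = |σ|/(2ε₀) = (3.44×10^-5)/(2·8.85×10^-12) = 1.94×10^6 N/C.

1.94e6 V/m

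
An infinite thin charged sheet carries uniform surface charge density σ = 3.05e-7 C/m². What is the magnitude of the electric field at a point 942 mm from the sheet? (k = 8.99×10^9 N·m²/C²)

|E| = 1.72e4 N/C

Choose a cylindrical pillbox piercing the sheet, end faces (area A) parallel to it.
Flux Φ = 2EA and Q_enc = σA, so 2EA = σA/ε₀ ⇒ E = |σ|/(2ε₀), independent of distance.
E = 2πk|σ| = 2π(8.99×10^9)(3.05e-7) = 1.72e4 N/C.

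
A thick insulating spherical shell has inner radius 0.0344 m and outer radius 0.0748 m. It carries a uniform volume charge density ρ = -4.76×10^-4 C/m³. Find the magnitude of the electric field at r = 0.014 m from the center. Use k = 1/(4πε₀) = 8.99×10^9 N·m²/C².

Symmetry ⇒ E = E(r) r̂. Gaussian sphere of radius r = 0.014 m (r < 0.0344 m, inside the empty cavity).
No charge is enclosed, so by Gauss's law E·4πr² = 0 ⇒ E = 0.

E = 0 (no enclosed charge)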